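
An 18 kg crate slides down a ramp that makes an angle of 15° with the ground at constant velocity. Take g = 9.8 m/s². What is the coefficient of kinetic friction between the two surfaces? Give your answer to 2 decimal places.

At constant velocity the net force along the incline is zero: mg sin 15° = μ mg cos 15°.
So μ = tan 15° = 0.2588 / 0.9659 = 0.2679.

0.27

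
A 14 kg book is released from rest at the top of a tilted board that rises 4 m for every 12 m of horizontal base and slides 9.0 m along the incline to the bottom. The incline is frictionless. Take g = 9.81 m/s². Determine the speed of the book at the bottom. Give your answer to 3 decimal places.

7.473 m/s

The weight component along the incline is mg sin 18.43° = 43.431 N and the normal force is N = mg cos 18.43° = 130.292 N.
With no friction, a = g sin 18.43° = 3.1022 m/s².
Starting from rest over a distance of 9.0 m, v² = 2aL = 2 × 3.1022 × 9.0 = 55.8396, so v = 7.4726 m/s.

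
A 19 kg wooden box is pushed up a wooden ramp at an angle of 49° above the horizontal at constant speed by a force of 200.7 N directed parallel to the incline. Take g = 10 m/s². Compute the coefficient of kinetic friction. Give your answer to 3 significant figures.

0.460

At constant speed ΣF = 0 along the incline. The applied 200.7 N acts up the slope; the weight component mg sin 49° = 143.395 N and kinetic friction μN both act down the slope.
So 200.7 = 143.395 + μ × 124.651, giving μ = (200.7 − 143.395) / 124.651 = 0.4597.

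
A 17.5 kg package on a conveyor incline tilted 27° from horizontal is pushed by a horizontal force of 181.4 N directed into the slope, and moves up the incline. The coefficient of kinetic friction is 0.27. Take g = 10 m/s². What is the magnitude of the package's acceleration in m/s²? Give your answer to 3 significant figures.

1.02 m/s²

The horizontal push has components F cos 27° = 181.4 × 0.8910 = 161.627 N up the incline and F sin 27° = 181.4 × 0.4540 = 82.356 N pressing into the surface.
The normal force is therefore N = mg cos 27° + F sin 27° = 155.925 + 82.356 = 238.281 N, and kinetic friction down the slope is μN = 0.27 × 238.281 = 64.336 N.
Along the incline: F cos 27° − mg sin 27° − μN = ma, so 161.627 − 79.450 − 64.336 = 17.5 a, giving a = 1.0195 m/s².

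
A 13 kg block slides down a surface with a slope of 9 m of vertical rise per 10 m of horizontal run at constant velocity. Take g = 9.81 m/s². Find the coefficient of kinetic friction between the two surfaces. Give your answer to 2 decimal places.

0.90

At constant velocity the net force along the incline is zero: mg sin 41.99° = μ mg cos 41.99°.
So μ = tan 41.99° = 0.6690 / 0.7433 = 0.9000.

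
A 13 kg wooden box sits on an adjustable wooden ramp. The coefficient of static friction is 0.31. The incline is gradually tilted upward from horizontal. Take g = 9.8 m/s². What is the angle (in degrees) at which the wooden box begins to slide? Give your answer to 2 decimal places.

17.22°

At the threshold of sliding, static friction is at its maximum μ_s N and exactly balances the weight component along the incline: mg sin θ = μ_s mg cos θ.
Hence tan θ = μ_s = 0.31, so θ = arctan(0.31) = 17.2234°.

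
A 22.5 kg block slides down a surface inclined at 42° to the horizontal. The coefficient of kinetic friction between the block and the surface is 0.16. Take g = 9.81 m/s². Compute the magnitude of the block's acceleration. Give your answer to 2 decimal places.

5.40 m/s²

Resolving the weight along the incline: the component pulling the block down the slope is mg sin 42° = 22.5 × 9.81 × 0.6691 = 147.687 N, and the normal force is N = mg cos 42° = 22.5 × 9.81 × 0.7431 = 164.021 N.
Kinetic friction acts up the slope with magnitude f = μN = 0.16 × 164.021 = 26.243 N.
Net force along the incline is 147.687 − 26.243 = 121.444 N, so a = 121.444 / 22.5 = 5.3975 m/s².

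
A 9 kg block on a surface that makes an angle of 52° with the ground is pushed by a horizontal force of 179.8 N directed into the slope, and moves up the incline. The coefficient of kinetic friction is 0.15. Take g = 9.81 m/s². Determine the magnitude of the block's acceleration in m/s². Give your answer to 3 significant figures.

The horizontal push has components F cos 52° = 179.8 × 0.6157 = 110.703 N up the incline and F sin 52° = 179.8 × 0.7880 = 141.682 N pressing into the surface.
The normal force is therefore N = mg cos 52° + F sin 52° = 54.360 + 141.682 = 196.042 N, and kinetic friction down the slope is μN = 0.15 × 196.042 = 29.406 N.
Along the incline: F cos 52° − mg sin 52° − μN = ma, so 110.703 − 69.573 − 29.406 = 9 a, giving a = 1.3027 m/s².

1.30 m/s²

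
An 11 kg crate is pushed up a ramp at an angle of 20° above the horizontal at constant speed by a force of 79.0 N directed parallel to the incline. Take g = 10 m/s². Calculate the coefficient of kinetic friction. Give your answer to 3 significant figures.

0.400

At constant speed ΣF = 0 along the incline. The applied 79.0 N acts up the slope; the weight component mg sin 20° = 37.622 N and kinetic friction μN both act down the slope.
So 79.0 = 37.622 + μ × 103.366, giving μ = (79.0 − 37.622) / 103.366 = 0.4003.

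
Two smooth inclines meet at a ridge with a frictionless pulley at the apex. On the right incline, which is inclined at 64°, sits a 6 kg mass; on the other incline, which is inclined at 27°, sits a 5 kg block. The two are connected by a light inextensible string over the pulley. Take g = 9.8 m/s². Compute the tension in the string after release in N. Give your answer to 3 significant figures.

Resolve each weight along its own incline: the 6 kg mass has component 6 × 9.8 × sin 64° = 52.849 N down its slope, and the 5 kg mass has 5 × 9.8 × sin 27° = 22.246 N down its slope.
The 6 kg side's 52.849 N exceeds the other side's 22.246 N, so that mass slides down and the 5 kg mass slides up. Taking that direction as positive, Newton's second law for the whole system gives 52.849 − 22.246 = (6 + 5) a, so a = 30.603 / 11 = 2.7821 m/s².
For the 5 kg mass (up-slope positive): T − 22.246 = 5 × 2.7821, so T = 36.156 N.

36.2 N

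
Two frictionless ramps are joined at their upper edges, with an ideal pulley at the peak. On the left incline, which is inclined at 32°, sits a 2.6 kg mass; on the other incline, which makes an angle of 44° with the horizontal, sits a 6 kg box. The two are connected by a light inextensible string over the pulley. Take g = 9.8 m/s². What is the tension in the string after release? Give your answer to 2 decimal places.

Resolve each weight along its own incline: the 2.6 kg mass has component 2.6 × 9.8 × sin 32° = 13.502 N down its slope, and the 6 kg mass has 6 × 9.8 × sin 44° = 40.846 N down its slope.
The 6 kg side's 40.846 N exceeds the other side's 13.502 N, so that mass slides down and the 2.6 kg mass slides up. Taking that direction as positive, Newton's second law for the whole system gives 40.846 − 13.502 = (2.6 + 6) a, so a = 27.344 / 8.6 = 3.1795 m/s².
For the 2.6 kg mass (up-slope positive): T − 13.502 = 2.6 × 3.1795, so T = 21.769 N.

21.77 N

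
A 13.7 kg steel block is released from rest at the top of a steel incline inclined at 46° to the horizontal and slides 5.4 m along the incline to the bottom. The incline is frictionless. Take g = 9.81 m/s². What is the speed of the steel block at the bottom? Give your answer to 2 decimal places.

The weight component along the incline is mg sin 46° = 96.677 N and the normal force is N = mg cos 46° = 93.360 N.
With no friction, a = g sin 46° = 7.0567 m/s².
Starting from rest over a distance of 5.4 m, v² = 2aL = 2 × 7.0567 × 5.4 = 76.2124, so v = 8.7300 m/s.

8.73 m/s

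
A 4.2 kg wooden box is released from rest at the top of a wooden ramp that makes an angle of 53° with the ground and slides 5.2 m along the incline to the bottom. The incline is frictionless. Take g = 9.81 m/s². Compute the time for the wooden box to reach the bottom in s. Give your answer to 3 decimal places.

1.152 s

The weight component along the incline is mg sin 53° = 32.905 N and the normal force is N = mg cos 53° = 24.796 N.
With no friction, a = g sin 53° = 7.8346 m/s².
Starting from rest, L = ½at², so t = √(2L/a) = √(2 × 5.2 / 7.8346) = 1.1521 s.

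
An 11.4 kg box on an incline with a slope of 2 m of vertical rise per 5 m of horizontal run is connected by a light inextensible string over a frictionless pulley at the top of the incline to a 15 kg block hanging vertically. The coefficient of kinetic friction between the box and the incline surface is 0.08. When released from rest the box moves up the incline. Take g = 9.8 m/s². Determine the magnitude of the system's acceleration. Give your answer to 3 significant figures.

3.68 m/s²

For the box on the incline: the weight component along the slope is m₁g sin 21.80° = 11.4 × 9.8 × 0.3714 = 41.493 N and the normal force is N = m₁g cos 21.80° = 103.729 N.
Kinetic friction opposes the box's motion up the incline: f = μN = 0.08 × 103.729 = 8.298 N acting down the slope.
Newton's second law for the box (up-slope positive): T − 41.493 − 8.298 = 11.4 a. For the hanging block (downward positive): 15 × 9.8 − T = 15 a.
Adding the two equations eliminates T: 97.209 = 26.4 a, so a = 3.6822 m/s².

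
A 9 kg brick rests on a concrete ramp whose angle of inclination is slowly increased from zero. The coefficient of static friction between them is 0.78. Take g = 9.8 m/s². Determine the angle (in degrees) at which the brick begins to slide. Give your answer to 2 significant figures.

38°

At the threshold of sliding, static friction is at its maximum μ_s N and exactly balances the weight component along the incline: mg sin θ = μ_s mg cos θ.
Hence tan θ = μ_s = 0.78, so θ = arctan(0.78) = 37.9542°.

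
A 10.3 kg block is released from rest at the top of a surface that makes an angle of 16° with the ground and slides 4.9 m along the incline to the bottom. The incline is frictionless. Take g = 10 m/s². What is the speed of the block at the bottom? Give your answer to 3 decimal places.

5.197 m/s

The weight component along the incline is mg sin 16° = 28.391 N and the normal force is N = mg cos 16° = 99.010 N.
With no friction, a = g sin 16° = 2.7564 m/s².
Starting from rest over a distance of 4.9 m, v² = 2aL = 2 × 2.7564 × 4.9 = 27.0127, so v = 5.1974 m/s.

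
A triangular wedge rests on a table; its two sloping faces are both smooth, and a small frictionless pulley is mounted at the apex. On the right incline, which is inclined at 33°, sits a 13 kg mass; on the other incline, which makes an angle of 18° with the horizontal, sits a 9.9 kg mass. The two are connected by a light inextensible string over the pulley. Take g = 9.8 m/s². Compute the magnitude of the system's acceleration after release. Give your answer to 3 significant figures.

1.72 m/s²

Resolve each weight along its own incline: the 13 kg mass has component 13 × 9.8 × sin 33° = 69.387 N down its slope, and the 9.9 kg mass has 9.9 × 9.8 × sin 18° = 29.981 N down its slope.
The 13 kg side's 69.387 N exceeds the other side's 29.981 N, so that mass slides down and the 9.9 kg mass slides up. Taking that direction as positive, Newton's second law for the whole system gives 69.387 − 29.981 = (13 + 9.9) a, so a = 39.406 / 22.9 = 1.7208 m/s².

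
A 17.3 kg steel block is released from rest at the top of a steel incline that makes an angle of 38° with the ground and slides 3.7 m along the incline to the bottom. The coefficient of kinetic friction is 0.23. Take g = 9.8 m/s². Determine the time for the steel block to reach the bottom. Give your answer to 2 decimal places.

The weight component along the incline is mg sin 38° = 104.379 N and the normal force is N = mg cos 38° = 133.599 N.
Friction up the slope is f = μN = 0.23 × 133.599 = 30.728 N, so the net downslope force is 104.379 − 30.728 = 73.651 N and a = 73.651 / 17.3 = 4.2573 m/s².
Starting from rest, L = ½at², so t = √(2L/a) = √(2 × 3.7 / 4.2573) = 1.3184 s.

1.32 s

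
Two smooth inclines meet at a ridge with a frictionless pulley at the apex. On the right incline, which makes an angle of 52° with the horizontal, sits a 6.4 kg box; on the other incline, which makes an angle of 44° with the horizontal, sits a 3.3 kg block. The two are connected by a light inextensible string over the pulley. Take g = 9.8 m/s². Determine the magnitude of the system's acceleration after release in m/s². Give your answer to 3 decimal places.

2.779 m/s²

Resolve each weight along its own incline: the 6.4 kg mass has component 6.4 × 9.8 × sin 52° = 49.424 N down its slope, and the 3.3 kg mass has 3.3 × 9.8 × sin 44° = 22.465 N down its slope.
The 6.4 kg side's 49.424 N exceeds the other side's 22.465 N, so that mass slides down and the 3.3 kg mass slides up. Taking that direction as positive, Newton's second law for the whole system gives 49.424 − 22.465 = (6.4 + 3.3) a, so a = 26.959 / 9.7 = 2.7793 m/s².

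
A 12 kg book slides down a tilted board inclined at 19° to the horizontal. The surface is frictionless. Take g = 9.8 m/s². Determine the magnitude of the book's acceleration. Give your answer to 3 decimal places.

Resolving the weight along the incline: the component pulling the book down the slope is mg sin 19° = 12 × 9.8 × 0.3256 = 38.291 N, and the normal force is N = mg cos 19° = 12 × 9.8 × 0.9455 = 111.191 N.
With no friction the net force along the incline is 38.291 N, so a = g sin 19° = 38.291 / 12 = 3.1909 m/s².

3.191 m/s²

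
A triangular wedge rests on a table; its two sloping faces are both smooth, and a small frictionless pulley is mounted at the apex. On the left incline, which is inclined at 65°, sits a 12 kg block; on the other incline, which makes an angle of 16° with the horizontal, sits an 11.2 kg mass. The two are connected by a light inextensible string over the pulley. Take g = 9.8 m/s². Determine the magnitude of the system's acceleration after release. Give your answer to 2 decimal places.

Resolve each weight along its own incline: the 12 kg mass has component 12 × 9.8 × sin 65° = 106.582 N down its slope, and the 11.2 kg mass has 11.2 × 9.8 × sin 16° = 30.254 N down its slope.
The 12 kg side's 106.582 N exceeds the other side's 30.254 N, so that mass slides down and the 11.2 kg mass slides up. Taking that direction as positive, Newton's second law for the whole system gives 106.582 − 30.254 = (12 + 11.2) a, so a = 76.328 / 23.2 = 3.2900 m/s².

3.29 m/s²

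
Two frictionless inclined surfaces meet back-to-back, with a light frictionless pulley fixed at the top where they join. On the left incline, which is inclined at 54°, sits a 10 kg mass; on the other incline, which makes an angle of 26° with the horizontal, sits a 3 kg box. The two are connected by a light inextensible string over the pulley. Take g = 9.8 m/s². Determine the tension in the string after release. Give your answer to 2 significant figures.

28 N

Resolve each weight along its own incline: the 10 kg mass has component 10 × 9.8 × sin 54° = 79.284 N down its slope, and the 3 kg mass has 3 × 9.8 × sin 26° = 12.888 N down its slope.
The 10 kg side's 79.284 N exceeds the other side's 12.888 N, so that mass slides down and the 3 kg mass slides up. Taking that direction as positive, Newton's second law for the whole system gives 79.284 − 12.888 = (10 + 3) a, so a = 66.396 / 13 = 5.1074 m/s².
For the 3 kg mass (up-slope positive): T − 12.888 = 3 × 5.1074, so T = 28.210 N.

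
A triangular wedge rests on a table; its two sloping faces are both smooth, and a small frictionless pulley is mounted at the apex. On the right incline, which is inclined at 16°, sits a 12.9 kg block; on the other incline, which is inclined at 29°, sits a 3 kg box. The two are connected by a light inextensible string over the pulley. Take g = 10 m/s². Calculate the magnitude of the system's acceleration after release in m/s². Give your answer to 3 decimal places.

1.322 m/s²

Resolve each weight along its own incline: the 12.9 kg mass has component 12.9 × 10 × sin 16° = 35.557 N down its slope, and the 3 kg mass has 3 × 10 × sin 29° = 14.544 N down its slope.
The 12.9 kg side's 35.557 N exceeds the other side's 14.544 N, so that mass slides down and the 3 kg mass slides up. Taking that direction as positive, Newton's second law for the whole system gives 35.557 − 14.544 = (12.9 + 3) a, so a = 21.013 / 15.9 = 1.3216 m/s².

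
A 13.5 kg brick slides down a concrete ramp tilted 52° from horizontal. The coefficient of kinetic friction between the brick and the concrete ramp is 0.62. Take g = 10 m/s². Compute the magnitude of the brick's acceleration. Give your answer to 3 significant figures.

Resolving the weight along the incline: the component pulling the brick down the slope is mg sin 52° = 13.5 × 10 × 0.7880 = 106.380 N, and the normal force is N = mg cos 52° = 13.5 × 10 × 0.6157 = 83.120 N.
Kinetic friction acts up the slope with magnitude f = μN = 0.62 × 83.120 = 51.534 N.
Net force along the incline is 106.380 − 51.534 = 54.846 N, so a = 54.846 / 13.5 = 4.0627 m/s².

4.06 m/s²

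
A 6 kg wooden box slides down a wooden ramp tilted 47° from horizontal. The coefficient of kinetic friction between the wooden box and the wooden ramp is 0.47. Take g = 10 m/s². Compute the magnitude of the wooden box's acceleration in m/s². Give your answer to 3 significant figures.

Resolving the weight along the incline: the component pulling the wooden box down the slope is mg sin 47° = 6 × 10 × 0.7314 = 43.884 N, and the normal force is N = mg cos 47° = 6 × 10 × 0.6820 = 40.920 N.
Kinetic friction acts up the slope with magnitude f = μN = 0.47 × 40.920 = 19.232 N.
Net force along the incline is 43.884 − 19.232 = 24.652 N, so a = 24.652 / 6 = 4.1087 m/s².

4.11 m/s²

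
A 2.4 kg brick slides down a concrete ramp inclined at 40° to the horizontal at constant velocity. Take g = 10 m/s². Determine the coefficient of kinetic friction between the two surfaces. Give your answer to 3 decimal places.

0.839

At constant velocity the net force along the incline is zero: mg sin 40° = μ mg cos 40°.
So μ = tan 40° = 0.6428 / 0.7660 = 0.8392.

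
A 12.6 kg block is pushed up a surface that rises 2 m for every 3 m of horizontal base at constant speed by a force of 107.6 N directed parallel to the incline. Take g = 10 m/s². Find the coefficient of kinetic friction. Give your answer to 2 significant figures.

0.36

At constant speed ΣF = 0 along the incline. The applied 107.6 N acts up the slope; the weight component mg sin 33.69° = 69.892 N and kinetic friction μN both act down the slope.
So 107.6 = 69.892 + μ × 104.838, giving μ = (107.6 − 69.892) / 104.838 = 0.3597.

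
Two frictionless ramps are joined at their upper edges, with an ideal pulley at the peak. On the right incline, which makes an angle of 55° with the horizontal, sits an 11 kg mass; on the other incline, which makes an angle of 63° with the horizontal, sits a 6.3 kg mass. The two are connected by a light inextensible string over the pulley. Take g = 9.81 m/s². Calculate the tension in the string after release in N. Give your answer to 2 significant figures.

67 N

Resolve each weight along its own incline: the 11 kg mass has component 11 × 9.81 × sin 55° = 88.395 N down its slope, and the 6.3 kg mass has 6.3 × 9.81 × sin 63° = 55.067 N down its slope.
The 11 kg side's 88.395 N exceeds the other side's 55.067 N, so that mass slides down and the 6.3 kg mass slides up. Taking that direction as positive, Newton's second law for the whole system gives 88.395 − 55.067 = (11 + 6.3) a, so a = 33.328 / 17.3 = 1.9265 m/s².
For the 6.3 kg mass (up-slope positive): T − 55.067 = 6.3 × 1.9265, so T = 67.204 N.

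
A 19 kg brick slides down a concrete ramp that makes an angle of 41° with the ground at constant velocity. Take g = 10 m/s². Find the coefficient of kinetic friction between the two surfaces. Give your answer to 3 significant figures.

0.869

At constant velocity the net force along the incline is zero: mg sin 41° = μ mg cos 41°.
So μ = tan 41° = 0.6561 / 0.7547 = 0.8694.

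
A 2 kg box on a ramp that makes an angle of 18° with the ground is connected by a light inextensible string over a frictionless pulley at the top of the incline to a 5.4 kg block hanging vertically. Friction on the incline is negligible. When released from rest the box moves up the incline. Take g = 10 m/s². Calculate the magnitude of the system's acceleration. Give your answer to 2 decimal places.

6.46 m/s²

For the box on the incline: the weight component along the slope is m₁g sin 18° = 2 × 10 × 0.3090 = 6.180 N and the normal force is N = m₁g cos 18° = 19.021 N.
Newton's second law for the box (up-slope positive): T − 6.180 = 2 a. For the hanging block (downward positive): 5.4 × 10 − T = 5.4 a.
Adding the two equations eliminates T: 47.820 = 7.4 a, so a = 6.4622 m/s².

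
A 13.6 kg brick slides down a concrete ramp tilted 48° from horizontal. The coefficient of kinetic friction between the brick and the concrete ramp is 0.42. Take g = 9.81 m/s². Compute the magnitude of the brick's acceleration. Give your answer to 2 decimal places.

4.53 m/s²

Resolving the weight along the incline: the component pulling the brick down the slope is mg sin 48° = 13.6 × 9.81 × 0.7431 = 99.141 N, and the normal force is N = mg cos 48° = 13.6 × 9.81 × 0.6691 = 89.269 N.
Kinetic friction acts up the slope with magnitude f = μN = 0.42 × 89.269 = 37.493 N.
Net force along the incline is 99.141 − 37.493 = 61.648 N, so a = 61.648 / 13.6 = 4.5329 m/s².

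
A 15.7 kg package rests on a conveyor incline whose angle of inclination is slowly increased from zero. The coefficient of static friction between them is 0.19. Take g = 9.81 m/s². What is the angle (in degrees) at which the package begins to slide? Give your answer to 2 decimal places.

10.76°

At the threshold of sliding, static friction is at its maximum μ_s N and exactly balances the weight component along the incline: mg sin θ = μ_s mg cos θ.
Hence tan θ = μ_s = 0.19, so θ = arctan(0.19) = 10.7580°.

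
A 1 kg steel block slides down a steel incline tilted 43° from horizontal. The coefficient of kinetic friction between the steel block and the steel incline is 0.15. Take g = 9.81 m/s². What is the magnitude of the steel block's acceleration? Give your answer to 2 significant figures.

5.6 m/s²

Resolving the weight along the incline: the component pulling the steel block down the slope is mg sin 43° = 1 × 9.81 × 0.6820 = 6.690 N, and the normal force is N = mg cos 43° = 1 × 9.81 × 0.7314 = 7.175 N.
Kinetic friction acts up the slope with magnitude f = μN = 0.15 × 7.175 = 1.076 N.
Net force along the incline is 6.690 − 1.076 = 5.614 N, so a = 5.614 / 1 = 5.6140 m/s².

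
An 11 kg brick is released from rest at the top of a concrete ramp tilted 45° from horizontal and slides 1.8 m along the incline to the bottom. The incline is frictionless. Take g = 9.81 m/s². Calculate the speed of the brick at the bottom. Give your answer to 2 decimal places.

5.00 m/s

The weight component along the incline is mg sin 45° = 76.304 N and the normal force is N = mg cos 45° = 76.304 N.
With no friction, a = g sin 45° = 6.9367 m/s².
Starting from rest over a distance of 1.8 m, v² = 2aL = 2 × 6.9367 × 1.8 = 24.9721, so v = 4.9972 m/s.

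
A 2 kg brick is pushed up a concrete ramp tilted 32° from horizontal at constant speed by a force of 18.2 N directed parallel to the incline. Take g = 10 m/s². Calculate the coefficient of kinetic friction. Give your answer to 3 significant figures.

0.448

At constant speed ΣF = 0 along the incline. The applied 18.2 N acts up the slope; the weight component mg sin 32° = 10.598 N and kinetic friction μN both act down the slope.
So 18.2 = 10.598 + μ × 16.961, giving μ = (18.2 − 10.598) / 16.961 = 0.4482.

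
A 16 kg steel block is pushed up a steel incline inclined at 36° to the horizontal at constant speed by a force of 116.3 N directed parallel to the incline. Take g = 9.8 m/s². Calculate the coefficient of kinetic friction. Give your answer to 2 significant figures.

0.19

At constant speed ΣF = 0 along the incline. The applied 116.3 N acts up the slope; the weight component mg sin 36° = 92.165 N and kinetic friction μN both act down the slope.
So 116.3 = 92.165 + μ × 126.854, giving μ = (116.3 − 92.165) / 126.854 = 0.1903.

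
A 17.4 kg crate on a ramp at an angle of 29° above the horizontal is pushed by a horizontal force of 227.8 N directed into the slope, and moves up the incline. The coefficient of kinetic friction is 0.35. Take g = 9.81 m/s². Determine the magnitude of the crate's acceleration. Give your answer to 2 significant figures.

The horizontal push has components F cos 29° = 227.8 × 0.8746 = 199.234 N up the incline and F sin 29° = 227.8 × 0.4848 = 110.437 N pressing into the surface.
The normal force is therefore N = mg cos 29° + F sin 29° = 149.289 + 110.437 = 259.726 N, and kinetic friction down the slope is μN = 0.35 × 259.726 = 90.904 N.
Along the incline: F cos 29° − mg sin 29° − μN = ma, so 199.234 − 82.752 − 90.904 = 17.4 a, giving a = 1.4700 m/s².

1.5 m/s²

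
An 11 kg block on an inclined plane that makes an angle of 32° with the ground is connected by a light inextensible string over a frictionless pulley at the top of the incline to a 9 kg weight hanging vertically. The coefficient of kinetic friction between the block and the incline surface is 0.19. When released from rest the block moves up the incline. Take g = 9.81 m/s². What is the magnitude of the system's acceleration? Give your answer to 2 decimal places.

For the block on the incline: the weight component along the slope is m₁g sin 32° = 11 × 9.81 × 0.5299 = 57.182 N and the normal force is N = m₁g cos 32° = 91.513 N.
Kinetic friction opposes the block's motion up the incline: f = μN = 0.19 × 91.513 = 17.387 N acting down the slope.
Newton's second law for the block (up-slope positive): T − 57.182 − 17.387 = 11 a. For the hanging weight (downward positive): 9 × 9.81 − T = 9 a.
Adding the two equations eliminates T: 13.721 = 20 a, so a = 0.6861 m/s².

0.69 m/s²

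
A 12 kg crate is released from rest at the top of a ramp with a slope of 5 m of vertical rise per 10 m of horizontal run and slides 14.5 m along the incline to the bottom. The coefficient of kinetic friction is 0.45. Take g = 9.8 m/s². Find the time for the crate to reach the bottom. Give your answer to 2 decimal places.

8.13 s

The weight component along the incline is mg sin 26.57° = 52.592 N and the normal force is N = mg cos 26.57° = 105.185 N.
Friction up the slope is f = μN = 0.45 × 105.185 = 47.333 N, so the net downslope force is 52.592 − 47.333 = 5.259 N and a = 5.259 / 12 = 0.4383 m/s².
Starting from rest, L = ½at², so t = √(2L/a) = √(2 × 14.5 / 0.4383) = 8.1342 s.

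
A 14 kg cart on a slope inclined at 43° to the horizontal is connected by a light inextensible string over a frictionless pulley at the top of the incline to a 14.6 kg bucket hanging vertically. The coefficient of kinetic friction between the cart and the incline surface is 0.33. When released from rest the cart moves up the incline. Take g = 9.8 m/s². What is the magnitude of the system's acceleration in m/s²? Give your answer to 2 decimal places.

For the cart on the incline: the weight component along the slope is m₁g sin 43° = 14 × 9.8 × 0.6820 = 93.570 N and the normal force is N = m₁g cos 43° = 100.342 N.
Kinetic friction opposes the cart's motion up the incline: f = μN = 0.33 × 100.342 = 33.113 N acting down the slope.
Newton's second law for the cart (up-slope positive): T − 93.570 − 33.113 = 14 a. For the hanging bucket (downward positive): 14.6 × 9.8 − T = 14.6 a.
Adding the two equations eliminates T: 16.397 = 28.6 a, so a = 0.5733 m/s².

0.57 m/s²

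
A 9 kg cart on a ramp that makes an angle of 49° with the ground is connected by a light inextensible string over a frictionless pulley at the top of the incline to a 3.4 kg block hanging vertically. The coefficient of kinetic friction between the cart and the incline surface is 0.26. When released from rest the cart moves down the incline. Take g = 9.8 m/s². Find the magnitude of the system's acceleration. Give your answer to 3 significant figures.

For the cart on the incline: the weight component along the slope is m₁g sin 49° = 9 × 9.8 × 0.7547 = 66.565 N and the normal force is N = m₁g cos 49° = 57.864 N.
Kinetic friction opposes the cart's motion down the incline: f = μN = 0.26 × 57.864 = 15.045 N acting up the slope.
Newton's second law for the cart (down-slope positive): 66.565 − 15.045 − T = 9 a. For the hanging block (upward positive): T − 3.4 × 9.8 = 3.4 a.
Adding the two equations eliminates T: 18.200 = 12.4 a, so a = 1.4677 m/s².

1.47 m/s²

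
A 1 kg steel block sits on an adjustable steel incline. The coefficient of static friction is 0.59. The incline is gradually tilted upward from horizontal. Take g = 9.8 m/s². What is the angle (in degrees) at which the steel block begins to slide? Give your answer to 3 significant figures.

At the threshold of sliding, static friction is at its maximum μ_s N and exactly balances the weight component along the incline: mg sin θ = μ_s mg cos θ.
Hence tan θ = μ_s = 0.59, so θ = arctan(0.59) = 30.5406°.

30.5°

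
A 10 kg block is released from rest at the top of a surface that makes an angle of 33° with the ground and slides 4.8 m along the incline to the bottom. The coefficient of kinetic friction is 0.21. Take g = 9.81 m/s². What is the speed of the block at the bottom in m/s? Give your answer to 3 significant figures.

The weight component along the incline is mg sin 33° = 53.429 N and the normal force is N = mg cos 33° = 82.274 N.
Friction up the slope is f = μN = 0.21 × 82.274 = 17.278 N, so the net downslope force is 53.429 − 17.278 = 36.151 N and a = 36.151 / 10 = 3.6151 m/s².
Starting from rest over a distance of 4.8 m, v² = 2aL = 2 × 3.6151 × 4.8 = 34.7050, so v = 5.8911 m/s.

5.89 m/s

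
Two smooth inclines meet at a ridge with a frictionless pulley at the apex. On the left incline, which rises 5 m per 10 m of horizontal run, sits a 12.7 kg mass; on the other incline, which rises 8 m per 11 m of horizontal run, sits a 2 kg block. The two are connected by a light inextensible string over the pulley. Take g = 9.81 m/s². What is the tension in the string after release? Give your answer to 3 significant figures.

Resolve each weight along its own incline: the 12.7 kg mass has component 12.7 × 9.81 × sin 26.57° = 55.717 N down its slope, and the 2 kg mass has 2 × 9.81 × sin 36.03° = 11.540 N down its slope.
The 12.7 kg side's 55.717 N exceeds the other side's 11.540 N, so that mass slides down and the 2 kg mass slides up. Taking that direction as positive, Newton's second law for the whole system gives 55.717 − 11.540 = (12.7 + 2) a, so a = 44.177 / 14.7 = 3.0052 m/s².
For the 2 kg mass (up-slope positive): T − 11.540 = 2 × 3.0052, so T = 17.550 N.

17.6 N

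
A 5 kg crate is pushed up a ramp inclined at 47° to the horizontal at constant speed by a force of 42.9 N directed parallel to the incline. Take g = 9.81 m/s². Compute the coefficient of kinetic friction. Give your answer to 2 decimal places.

0.21

At constant speed ΣF = 0 along the incline. The applied 42.9 N acts up the slope; the weight component mg sin 47° = 35.873 N and kinetic friction μN both act down the slope.
So 42.9 = 35.873 + μ × 33.452, giving μ = (42.9 − 35.873) / 33.452 = 0.2101.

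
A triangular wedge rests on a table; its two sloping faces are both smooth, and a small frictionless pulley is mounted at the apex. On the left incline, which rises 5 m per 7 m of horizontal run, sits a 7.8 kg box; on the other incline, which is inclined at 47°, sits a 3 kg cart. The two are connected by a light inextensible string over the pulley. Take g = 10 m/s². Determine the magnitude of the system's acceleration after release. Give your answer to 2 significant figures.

Resolve each weight along its own incline: the 7.8 kg mass has component 7.8 × 10 × sin 35.54° = 45.337 N down its slope, and the 3 kg mass has 3 × 10 × sin 47° = 21.941 N down its slope.
The 7.8 kg side's 45.337 N exceeds the other side's 21.941 N, so that mass slides down and the 3 kg mass slides up. Taking that direction as positive, Newton's second law for the whole system gives 45.337 − 21.941 = (7.8 + 3) a, so a = 23.396 / 10.8 = 2.1663 m/s².

2.2 m/s²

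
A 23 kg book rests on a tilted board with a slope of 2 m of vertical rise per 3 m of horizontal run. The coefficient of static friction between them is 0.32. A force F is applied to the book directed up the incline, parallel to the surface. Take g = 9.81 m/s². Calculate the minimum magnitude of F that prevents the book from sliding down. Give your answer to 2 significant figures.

The normal force is N = mg cos 33.69° = 187.736 N. With F at its minimum the book is on the verge of sliding down, so static friction is at its maximum μ_s N = 0.32 × 187.736 = 60.076 N and acts up the slope.
Equilibrium along the incline: F + μ_s N = mg sin 33.69°, so F = 125.157 − 60.076 = 65.081 N.

65 N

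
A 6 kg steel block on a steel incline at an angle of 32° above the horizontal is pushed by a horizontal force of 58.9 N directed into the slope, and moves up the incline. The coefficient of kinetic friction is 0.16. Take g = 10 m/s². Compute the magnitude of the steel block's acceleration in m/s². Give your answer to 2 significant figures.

The horizontal push has components F cos 32° = 58.9 × 0.8480 = 49.947 N up the incline and F sin 32° = 58.9 × 0.5299 = 31.211 N pressing into the surface.
The normal force is therefore N = mg cos 32° + F sin 32° = 50.880 + 31.211 = 82.091 N, and kinetic friction down the slope is μN = 0.16 × 82.091 = 13.135 N.
Along the incline: F cos 32° − mg sin 32° − μN = ma, so 49.947 − 31.794 − 13.135 = 6 a, giving a = 0.8363 m/s².

0.84 m/s²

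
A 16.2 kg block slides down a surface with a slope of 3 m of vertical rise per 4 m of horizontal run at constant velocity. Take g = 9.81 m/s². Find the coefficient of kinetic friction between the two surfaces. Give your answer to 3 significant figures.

0.750

At constant velocity the net force along the incline is zero: mg sin 36.87° = μ mg cos 36.87°.
So μ = tan 36.87° = 0.6000 / 0.8000 = 0.7500.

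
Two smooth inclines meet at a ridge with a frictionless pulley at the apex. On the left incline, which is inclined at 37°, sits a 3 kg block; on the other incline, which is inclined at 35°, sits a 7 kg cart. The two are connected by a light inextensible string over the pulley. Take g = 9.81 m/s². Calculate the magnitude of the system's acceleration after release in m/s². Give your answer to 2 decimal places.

Resolve each weight along its own incline: the 3 kg mass has component 3 × 9.81 × sin 37° = 17.711 N down its slope, and the 7 kg mass has 7 × 9.81 × sin 35° = 39.387 N down its slope.
The 7 kg side's 39.387 N exceeds the other side's 17.711 N, so that mass slides down and the 3 kg mass slides up. Taking that direction as positive, Newton's second law for the whole system gives 39.387 − 17.711 = (3 + 7) a, so a = 21.676 / 10 = 2.1676 m/s².

2.17 m/s²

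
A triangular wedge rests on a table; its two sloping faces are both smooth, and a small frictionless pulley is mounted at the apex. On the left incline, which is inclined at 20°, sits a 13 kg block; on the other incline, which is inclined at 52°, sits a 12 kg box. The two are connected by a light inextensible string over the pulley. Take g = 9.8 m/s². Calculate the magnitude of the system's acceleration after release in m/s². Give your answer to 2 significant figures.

2.0 m/s²

Resolve each weight along its own incline: the 13 kg mass has component 13 × 9.8 × sin 20° = 43.573 N down its slope, and the 12 kg mass has 12 × 9.8 × sin 52° = 92.670 N down its slope.
The 12 kg side's 92.670 N exceeds the other side's 43.573 N, so that mass slides down and the 13 kg mass slides up. Taking that direction as positive, Newton's second law for the whole system gives 92.670 − 43.573 = (13 + 12) a, so a = 49.097 / 25 = 1.9639 m/s².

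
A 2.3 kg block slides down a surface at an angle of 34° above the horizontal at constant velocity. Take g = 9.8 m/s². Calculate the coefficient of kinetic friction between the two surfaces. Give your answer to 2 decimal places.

At constant velocity the net force along the incline is zero: mg sin 34° = μ mg cos 34°.
So μ = tan 34° = 0.5592 / 0.8290 = 0.6745.

0.67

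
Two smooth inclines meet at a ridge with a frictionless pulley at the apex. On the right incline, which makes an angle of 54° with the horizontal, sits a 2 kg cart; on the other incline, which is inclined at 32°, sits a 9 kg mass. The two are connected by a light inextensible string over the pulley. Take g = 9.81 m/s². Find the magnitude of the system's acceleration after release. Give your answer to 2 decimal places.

2.81 m/s²

Resolve each weight along its own incline: the 2 kg mass has component 2 × 9.81 × sin 54° = 15.873 N down its slope, and the 9 kg mass has 9 × 9.81 × sin 32° = 46.787 N down its slope.
The 9 kg side's 46.787 N exceeds the other side's 15.873 N, so that mass slides down and the 2 kg mass slides up. Taking that direction as positive, Newton's second law for the whole system gives 46.787 − 15.873 = (2 + 9) a, so a = 30.914 / 11 = 2.8104 m/s².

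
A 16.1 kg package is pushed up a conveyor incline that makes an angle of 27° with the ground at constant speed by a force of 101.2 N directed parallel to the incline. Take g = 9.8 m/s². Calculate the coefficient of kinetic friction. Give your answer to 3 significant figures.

At constant speed ΣF = 0 along the incline. The applied 101.2 N acts up the slope; the weight component mg sin 27° = 71.631 N and kinetic friction μN both act down the slope.
So 101.2 = 71.631 + μ × 140.583, giving μ = (101.2 − 71.631) / 140.583 = 0.2103.

0.210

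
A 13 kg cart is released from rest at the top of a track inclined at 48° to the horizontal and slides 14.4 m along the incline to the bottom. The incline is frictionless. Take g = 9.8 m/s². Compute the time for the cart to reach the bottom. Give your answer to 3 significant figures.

1.99 s

The weight component along the incline is mg sin 48° = 94.677 N and the normal force is N = mg cos 48° = 85.247 N.
With no friction, a = g sin 48° = 7.2828 m/s².
Starting from rest, L = ½at², so t = √(2L/a) = √(2 × 14.4 / 7.2828) = 1.9886 s.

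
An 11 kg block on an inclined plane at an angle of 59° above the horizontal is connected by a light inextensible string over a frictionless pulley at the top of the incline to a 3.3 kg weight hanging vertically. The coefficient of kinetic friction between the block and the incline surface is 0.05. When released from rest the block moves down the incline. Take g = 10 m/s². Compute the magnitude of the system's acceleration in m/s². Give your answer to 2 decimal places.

4.09 m/s²

For the block on the incline: the weight component along the slope is m₁g sin 59° = 11 × 10 × 0.8572 = 94.292 N and the normal force is N = m₁g cos 59° = 56.654 N.
Kinetic friction opposes the block's motion down the incline: f = μN = 0.05 × 56.654 = 2.833 N acting up the slope.
Newton's second law for the block (down-slope positive): 94.292 − 2.833 − T = 11 a. For the hanging weight (upward positive): T − 3.3 × 10 = 3.3 a.
Adding the two equations eliminates T: 58.459 = 14.3 a, so a = 4.0880 m/s².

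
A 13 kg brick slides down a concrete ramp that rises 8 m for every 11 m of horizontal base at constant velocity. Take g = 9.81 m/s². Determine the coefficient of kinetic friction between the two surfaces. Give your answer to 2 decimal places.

0.73

At constant velocity the net force along the incline is zero: mg sin 36.03° = μ mg cos 36.03°.
So μ = tan 36.03° = 0.5882 / 0.8087 = 0.7273.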